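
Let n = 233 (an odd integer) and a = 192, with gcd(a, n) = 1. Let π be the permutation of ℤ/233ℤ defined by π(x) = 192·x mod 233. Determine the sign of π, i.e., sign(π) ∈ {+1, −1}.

Trace 155: π^k(155) = [155, 169, 61, 62, 21, 71, 118] for k=0..6.
Cycle type of π: 232 + 1; total 2 cycles.
Σ(ℓ_i−1) = 233−2 = 231; sign = (−1)^231 = -1.
The Jacobi symbol (192|233) = -1 (Zolotarev) agrees.

-1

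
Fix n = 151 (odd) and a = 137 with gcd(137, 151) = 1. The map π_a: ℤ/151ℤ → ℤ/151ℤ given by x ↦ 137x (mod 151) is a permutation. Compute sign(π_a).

+1

Orbit of 110 under x↦137x: [110, 121, 118, 9, 25, 103, 68]… (length divides ord_151(137)).
3 cycles of lengths [75, 75, 1].
Σ(ℓ_i−1) = 151−3 = 148; sign = (−1)^148 = +1.
Check: (137/151) = +1 by Zolotarev.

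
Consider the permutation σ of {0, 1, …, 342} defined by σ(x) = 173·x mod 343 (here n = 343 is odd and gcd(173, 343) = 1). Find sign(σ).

-1

Trace 302: π^k(302) = [302, 110, 165, 76, 114, 171, 85] for k=0..6.
Cycle type of π: 294 + 42 + 6 + 1; total 4 cycles.
With 4 cycles on 343 points, sign = (−1)^{343−4} = -1.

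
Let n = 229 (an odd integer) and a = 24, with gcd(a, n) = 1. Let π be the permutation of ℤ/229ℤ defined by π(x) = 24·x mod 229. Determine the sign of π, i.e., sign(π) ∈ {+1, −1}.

Start at x=48: 48 → 7 → 168 → 139 → 130 → 143 → 226 → … (one orbit).
Cycle type of π: 228 + 1; total 2 cycles.
With 2 cycles on 229 points, sign = (−1)^{229−2} = -1.

-1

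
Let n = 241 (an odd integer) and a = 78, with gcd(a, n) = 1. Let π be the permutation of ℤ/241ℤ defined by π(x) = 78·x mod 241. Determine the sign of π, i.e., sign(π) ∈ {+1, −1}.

Orbit of 183 under x↦78x: [183, 55, 193, 112, 60, 101, 166]… (length divides ord_241(78)).
2 cycles of lengths [240, 1].
sign(π) = (−1)^{n − #cycles} = (−1)^{241−2} = (−1)^239 = -1.
Zolotarev: (78|241) = -1, matching the cycle-count sign.

-1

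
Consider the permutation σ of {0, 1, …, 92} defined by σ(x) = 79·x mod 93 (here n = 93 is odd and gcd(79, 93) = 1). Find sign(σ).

Trace 85: π^k(85) = [85, 19, 13, 4, 37, 40, 91] for k=0..6.
The orbit structure of x ↦ 79x mod 93: 6 orbits of sizes [30, 30, 30, 1, 1, 1].
n − c = 93 − 6 = 87; sign = (−1)^87 = -1.

-1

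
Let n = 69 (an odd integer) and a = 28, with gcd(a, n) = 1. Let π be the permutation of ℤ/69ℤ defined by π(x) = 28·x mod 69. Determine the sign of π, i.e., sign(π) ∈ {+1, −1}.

-1

Trace 67: π^k(67) = [67, 13, 19, 49, 61, 52, 7] for k=0..6.
Cycle lengths of π_28 on ℤ/69ℤ: [22, 22, 22, 1, 1, 1]; 6 cycles in total.
n − c = 69 − 6 = 63; sign = (−1)^63 = -1.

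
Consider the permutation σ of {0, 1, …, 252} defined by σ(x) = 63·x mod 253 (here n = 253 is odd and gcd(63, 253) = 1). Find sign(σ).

+1

Orbit of 79 under x↦63x: [79, 170, 84, 232, 195, 141, 28]… (length divides ord_253(63)).
π_63 has 5 disjoint cycles with lengths [110, 110, 22, 10, 1] on {0,…,252}.
sign(π) = (−1)^{n − #cycles} = (−1)^{253−5} = (−1)^248 = +1.
(63|253)_J = +1 (Zolotarev's lemma cross-check).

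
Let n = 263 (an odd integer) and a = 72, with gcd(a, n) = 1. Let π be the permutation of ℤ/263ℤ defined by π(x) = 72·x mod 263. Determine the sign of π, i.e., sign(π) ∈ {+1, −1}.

+1

Start at x=43: 43 → 203 → 151 → 89 → 96 → 74 → 68 → … (one orbit).
The orbit structure of x ↦ 72x mod 263: 3 orbits of sizes [131, 131, 1].
Σ(ℓ_i−1) = 263−3 = 260; sign = (−1)^260 = +1.
The Jacobi symbol (72|263) = +1 (Zolotarev) agrees.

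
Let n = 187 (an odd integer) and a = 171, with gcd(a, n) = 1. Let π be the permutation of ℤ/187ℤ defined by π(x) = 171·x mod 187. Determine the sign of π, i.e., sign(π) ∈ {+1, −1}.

-1

Orbit of 1 under x↦171x: [1, 171, 69, 18, 86, 120, 137]… (length divides ord_187(171)).
π_171 has 34 disjoint cycles with lengths [10, 10, 10, 10, 10, 10, 10, 10, 10, 10, 10, 10, 10, 10, 10, 10, 10, 1, 1, 1, 1, 1, 1, 1, 1, 1, 1, 1, 1, 1, 1, 1, 1, 1] on {0,…,186}.
34 cycles on 187: each ℓ→(−1)^(ℓ−1), product (−1)^153 = -1.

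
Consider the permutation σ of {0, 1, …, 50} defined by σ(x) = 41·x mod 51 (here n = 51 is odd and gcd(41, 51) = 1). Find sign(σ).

+1

Start at x=44: 44 → 19 → 14 → 13 → 23 → 25 → 5 → … (one orbit).
The orbit structure of x ↦ 41x mod 51: 5 orbits of sizes [16, 16, 16, 2, 1].
n − c = 51 − 5 = 46; sign = (−1)^46 = +1.
Via Zolotarev, sign(π_{41}) = (41|51) = +1.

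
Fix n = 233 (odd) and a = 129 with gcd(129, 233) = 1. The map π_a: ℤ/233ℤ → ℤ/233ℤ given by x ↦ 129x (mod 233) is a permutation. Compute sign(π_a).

Orbit of 71 under x↦129x: [71, 72, 201, 66, 126, 177, 232]… (length divides ord_233(129)).
Cycle type of π: 116×2 + 1; total 3 cycles.
n − c = 233 − 3 = 230; sign = (−1)^230 = +1.
Zolotarev: (129|233) = +1, matching the cycle-count sign.

+1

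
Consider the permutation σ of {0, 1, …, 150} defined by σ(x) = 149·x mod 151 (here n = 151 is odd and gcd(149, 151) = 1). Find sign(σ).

Start at x=85: 85 → 132 → 38 → 75 → 1 → 149 → 4 → … (one orbit).
π_149 has 6 disjoint cycles with lengths [30, 30, 30, 30, 30, 1] on {0,…,150}.
n − c = 151 − 6 = 145; sign = (−1)^145 = -1.

-1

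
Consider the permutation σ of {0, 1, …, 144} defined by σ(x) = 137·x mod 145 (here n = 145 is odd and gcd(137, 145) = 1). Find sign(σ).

+1

Trace 18: π^k(18) = [18, 1, 137, 64, 68, 36, 2] for k=0..6.
π_137 has 7 disjoint cycles with lengths [28, 28, 28, 28, 28, 4, 1] on {0,…,144}.
145 − 7 = 138 transpositions; sign(π) = (−1)^138 = +1.
Check: (137/145) = +1 by Zolotarev.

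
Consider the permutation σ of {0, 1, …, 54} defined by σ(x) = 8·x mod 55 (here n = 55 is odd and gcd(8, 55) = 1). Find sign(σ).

Orbit of 8 under x↦8x: [8, 9, 17, 26, 43, 14, 2]… (length divides ord_55(8)).
The orbit structure of x ↦ 8x mod 55: 5 orbits of sizes [20, 20, 10, 4, 1].
n − c = 55 − 5 = 50; sign = (−1)^50 = +1.

+1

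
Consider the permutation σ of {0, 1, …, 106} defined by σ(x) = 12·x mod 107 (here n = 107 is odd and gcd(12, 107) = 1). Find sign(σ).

Start at x=61: 61 → 90 → 10 → 13 → 49 → 53 → 101 → … (one orbit).
Cycle type of π: 53×2 + 1; total 3 cycles.
3 cycles on 107: each ℓ→(−1)^(ℓ−1), product (−1)^104 = +1.
(12|107)_J = +1 (Zolotarev's lemma cross-check).

+1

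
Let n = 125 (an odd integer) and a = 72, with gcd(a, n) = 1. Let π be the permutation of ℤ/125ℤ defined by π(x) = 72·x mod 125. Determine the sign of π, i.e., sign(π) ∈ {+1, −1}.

-1

Orbit of 69 under x↦72x: [69, 93, 71, 112, 64, 108, 26]… (length divides ord_125(72)).
4 cycles of lengths [100, 20, 4, 1].
sign(π) = (−1)^{n − #cycles} = (−1)^{125−4} = (−1)^121 = -1.
Via Zolotarev, sign(π_{72}) = (72|125) = -1.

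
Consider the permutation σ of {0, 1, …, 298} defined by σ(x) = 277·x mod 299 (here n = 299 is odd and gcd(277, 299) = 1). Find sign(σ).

Start at x=231: 231 → 1 → 277 → 185 → 116 → 139 → 231 (one orbit).
The orbit structure of x ↦ 277x mod 299: 69 orbits of sizes [6, 6, 6, 6, 6, 6, 6, 6, 6, 6, 6, 6, 6, 6, 6, 6, 6, 6, 6, 6, 6, 6, 6, 6, 6, 6, 6, 6, 6, 6, 6, 6, 6, 6, 6, 6, 6, 6, 6, 6, 6, 6, 6, 6, 6, 6, 1, 1, 1, 1, 1, 1, 1, 1, 1, 1, 1, 1, 1, 1, 1, 1, 1, 1, 1, 1, 1, 1, 1].
n − c = 299 − 69 = 230; sign = (−1)^230 = +1.

+1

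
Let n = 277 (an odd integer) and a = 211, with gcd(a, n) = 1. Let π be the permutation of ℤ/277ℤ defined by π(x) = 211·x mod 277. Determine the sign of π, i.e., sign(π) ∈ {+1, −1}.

Orbit of 19 under x↦211x: [19, 131, 218, 16, 52, 169, 203]… (length divides ord_277(211)).
13 cycles of lengths [23, 23, 23, 23, 23, 23, 23, 23, 23, 23, 23, 23, 1].
With 13 cycles on 277 points, sign = (−1)^{277−13} = +1.
Check: (211/277) = +1 by Zolotarev.

+1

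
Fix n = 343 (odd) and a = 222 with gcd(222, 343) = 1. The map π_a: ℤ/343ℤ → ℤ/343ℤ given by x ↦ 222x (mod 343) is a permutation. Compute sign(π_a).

-1

Orbit of 31 under x↦222x: [31, 22, 82, 25, 62, 44, 164]… (length divides ord_343(222)).
Decompose π into cycles: lengths [294, 42, 6, 1] (4 cycles, including the fixed point 0).
Σ(ℓ_i−1) = 343−4 = 339; sign = (−1)^339 = -1.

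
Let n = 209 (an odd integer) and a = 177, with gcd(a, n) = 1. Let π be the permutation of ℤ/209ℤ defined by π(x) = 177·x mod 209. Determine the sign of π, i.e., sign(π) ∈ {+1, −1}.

+1

Orbit of 188 under x↦177x: [188, 45, 23, 100, 144, 199, 111]… (length divides ord_209(177)).
Decompose π into cycles: lengths [9, 9, 9, 9, 9, 9, 9, 9, 9, 9, 9, 9, 9, 9, 9, 9, 9, 9, 9, 9, 9, 9, 1, 1, 1, 1, 1, 1, 1, 1, 1, 1, 1] (33 cycles, including the fixed point 0).
sign(π) = (−1)^{n − #cycles} = (−1)^{209−33} = (−1)^176 = +1.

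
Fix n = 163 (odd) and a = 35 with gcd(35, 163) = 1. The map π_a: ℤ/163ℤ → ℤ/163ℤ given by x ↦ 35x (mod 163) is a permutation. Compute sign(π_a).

+1

Start at x=85: 85 → 41 → 131 → 21 → 83 → 134 → 126 → … (one orbit).
3 cycles of lengths [81, 81, 1].
3 cycles on 163: each ℓ→(−1)^(ℓ−1), product (−1)^160 = +1.
The Jacobi symbol (35|163) = +1 (Zolotarev) agrees.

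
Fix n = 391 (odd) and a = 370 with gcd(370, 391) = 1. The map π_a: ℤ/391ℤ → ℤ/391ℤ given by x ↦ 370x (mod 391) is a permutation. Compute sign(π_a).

Trace 242: π^k(242) = [242, 1, 370, 50, 123, 154, 285] for k=0..6.
Cycle lengths of π_370 on ℤ/391ℤ: [44, 44, 44, 44, 44, 44, 44, 44, 11, 11, 4, 4, 4, 4, 1]; 15 cycles in total.
391 − 15 = 376 transpositions; sign(π) = (−1)^376 = +1.

+1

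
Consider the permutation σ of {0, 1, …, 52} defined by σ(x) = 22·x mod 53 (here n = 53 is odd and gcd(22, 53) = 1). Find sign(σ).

Orbit of 12 under x↦22x: [12, 52, 31, 46, 5, 4, 35]… (length divides ord_53(22)).
π_22 has 2 disjoint cycles with lengths [52, 1] on {0,…,52}.
sign(π) = (−1)^{n − #cycles} = (−1)^{53−2} = (−1)^51 = -1.

-1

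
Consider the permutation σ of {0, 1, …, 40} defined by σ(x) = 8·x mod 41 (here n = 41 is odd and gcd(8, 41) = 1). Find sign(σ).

Start at x=2: 2 → 16 → 5 → 40 → 33 → 18 → 21 → … (one orbit).
The orbit structure of x ↦ 8x mod 41: 3 orbits of sizes [20, 20, 1].
sign(π) = (−1)^{n − #cycles} = (−1)^{41−3} = (−1)^38 = +1.
(8|41)_J = +1 (Zolotarev's lemma cross-check).

+1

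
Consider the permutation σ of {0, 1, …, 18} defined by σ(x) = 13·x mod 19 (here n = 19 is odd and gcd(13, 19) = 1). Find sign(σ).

Trace 17: π^k(17) = [17, 12, 4, 14, 11, 10, 16] for k=0..6.
Decompose π into cycles: lengths [18, 1] (2 cycles, including the fixed point 0).
n − c = 19 − 2 = 17; sign = (−1)^17 = -1.
Check: (13/19) = -1 by Zolotarev.

-1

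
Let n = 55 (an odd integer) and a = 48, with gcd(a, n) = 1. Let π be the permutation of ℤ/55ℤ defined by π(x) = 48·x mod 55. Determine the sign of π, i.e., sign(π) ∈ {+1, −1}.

Orbit of 42 under x↦48x: [42, 36, 23, 4, 27, 31, 3]… (length divides ord_55(48)).
Cycle type of π: 20×2 + 5×2 + 4 + 1; total 6 cycles.
With 6 cycles on 55 points, sign = (−1)^{55−6} = -1.

-1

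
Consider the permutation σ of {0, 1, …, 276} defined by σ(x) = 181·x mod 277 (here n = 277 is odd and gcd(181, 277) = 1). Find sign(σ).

-1

Orbit of 79 under x↦181x: [79, 172, 108, 158, 67, 216, 39]… (length divides ord_277(181)).
Cycle type of π: 276 + 1; total 2 cycles.
Σ(ℓ_i−1) = 277−2 = 275; sign = (−1)^275 = -1.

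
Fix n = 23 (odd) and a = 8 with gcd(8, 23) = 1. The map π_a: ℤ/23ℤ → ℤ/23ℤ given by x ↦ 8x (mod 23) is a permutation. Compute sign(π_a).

Orbit of 12 under x↦8x: [12, 4, 9, 3, 1, 8, 18]… (length divides ord_23(8)).
π_8 has 3 disjoint cycles with lengths [11, 11, 1] on {0,…,22}.
3 cycles on 23: each ℓ→(−1)^(ℓ−1), product (−1)^20 = +1.
(8|23)_J = +1 (Zolotarev's lemma cross-check).

+1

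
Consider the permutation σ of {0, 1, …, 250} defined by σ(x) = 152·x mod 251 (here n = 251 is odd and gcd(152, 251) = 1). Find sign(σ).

Trace 25: π^k(25) = [25, 35, 49, 169, 86, 20, 28] for k=0..6.
Cycle type of π: 125×2 + 1; total 3 cycles.
n − c = 251 − 3 = 248; sign = (−1)^248 = +1.
The Jacobi symbol (152|251) = +1 (Zolotarev) agrees.

+1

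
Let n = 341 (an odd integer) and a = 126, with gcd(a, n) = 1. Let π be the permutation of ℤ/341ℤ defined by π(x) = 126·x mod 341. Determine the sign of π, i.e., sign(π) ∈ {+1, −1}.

+1

Trace 126: π^k(126) = [126, 190, 70, 295, 1] for k=0..4.
π_126 has 69 disjoint cycles with lengths [5, 5, 5, 5, 5, 5, 5, 5, 5, 5, 5, 5, 5, 5, 5, 5, 5, 5, 5, 5, 5, 5, 5, 5, 5, 5, 5, 5, 5, 5, 5, 5, 5, 5, 5, 5, 5, 5, 5, 5, 5, 5, 5, 5, 5, 5, 5, 5, 5, 5, 5, 5, 5, 5, 5, 5, 5, 5, 5, 5, 5, 5, 5, 5, 5, 5, 5, 5, 1] on {0,…,340}.
sign(π) = (−1)^{n − #cycles} = (−1)^{341−69} = (−1)^272 = +1.
(126|341)_J = +1 (Zolotarev's lemma cross-check).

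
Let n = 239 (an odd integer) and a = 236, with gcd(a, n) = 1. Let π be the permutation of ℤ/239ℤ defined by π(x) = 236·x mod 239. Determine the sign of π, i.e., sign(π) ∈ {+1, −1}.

Orbit of 172 under x↦236x: [172, 201, 114, 136, 70, 29, 152]… (length divides ord_239(236)).
The orbit structure of x ↦ 236x mod 239: 2 orbits of sizes [238, 1].
239 − 2 = 237 transpositions; sign(π) = (−1)^237 = -1.
Via Zolotarev, sign(π_{236}) = (236|239) = -1.

-1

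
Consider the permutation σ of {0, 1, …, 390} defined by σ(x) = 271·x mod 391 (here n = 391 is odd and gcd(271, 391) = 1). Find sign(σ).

Trace 307: π^k(307) = [307, 305, 154, 288, 239, 254, 18] for k=0..6.
Cycle type of π: 22×16 + 11×2 + 2×8 + 1; total 27 cycles.
With 27 cycles on 391 points, sign = (−1)^{391−27} = +1.

+1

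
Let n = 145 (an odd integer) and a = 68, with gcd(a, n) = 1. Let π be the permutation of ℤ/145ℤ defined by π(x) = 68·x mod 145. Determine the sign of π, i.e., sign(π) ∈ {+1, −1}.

+1

Trace 113: π^k(113) = [113, 144, 77, 16, 73, 34, 137] for k=0..6.
The orbit structure of x ↦ 68x mod 145: 7 orbits of sizes [28, 28, 28, 28, 28, 4, 1].
7 cycles on 145: each ℓ→(−1)^(ℓ−1), product (−1)^138 = +1.
Zolotarev: (68|145) = +1, matching the cycle-count sign.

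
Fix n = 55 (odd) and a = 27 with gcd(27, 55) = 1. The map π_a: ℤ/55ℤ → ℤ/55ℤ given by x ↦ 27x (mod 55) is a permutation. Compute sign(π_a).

-1

Orbit of 48 under x↦27x: [48, 31, 12, 49, 3, 26, 42]… (length divides ord_55(27)).
Cycle lengths of π_27 on ℤ/55ℤ: [20, 20, 5, 5, 4, 1]; 6 cycles in total.
With 6 cycles on 55 points, sign = (−1)^{55−6} = -1.
The Jacobi symbol (27|55) = -1 (Zolotarev) agrees.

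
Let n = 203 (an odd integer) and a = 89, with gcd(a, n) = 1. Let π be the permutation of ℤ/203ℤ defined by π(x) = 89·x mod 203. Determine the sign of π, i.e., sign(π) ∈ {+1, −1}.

+1

Trace 170: π^k(170) = [170, 108, 71, 26, 81, 104, 121] for k=0..6.
Cycle lengths of π_89 on ℤ/203ℤ: [84, 84, 28, 6, 1]; 5 cycles in total.
n − c = 203 − 5 = 198; sign = (−1)^198 = +1.
Check: (89/203) = +1 by Zolotarev.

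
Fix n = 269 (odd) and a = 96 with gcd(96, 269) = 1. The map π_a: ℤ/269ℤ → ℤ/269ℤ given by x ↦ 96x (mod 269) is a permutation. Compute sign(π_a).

Orbit of 117 under x↦96x: [117, 203, 120, 222, 61, 207, 235]… (length divides ord_269(96)).
The orbit structure of x ↦ 96x mod 269: 3 orbits of sizes [134, 134, 1].
3 cycles on 269: each ℓ→(−1)^(ℓ−1), product (−1)^266 = +1.
Via Zolotarev, sign(π_{96}) = (96|269) = +1.

+1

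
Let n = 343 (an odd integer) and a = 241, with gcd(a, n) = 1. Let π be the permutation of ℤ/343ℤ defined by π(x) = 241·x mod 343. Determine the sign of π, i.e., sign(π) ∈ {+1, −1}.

Start at x=205: 205 → 13 → 46 → 110 → 99 → 192 → 310 → … (one orbit).
Cycle lengths of π_241 on ℤ/343ℤ: [294, 42, 6, 1]; 4 cycles in total.
4 cycles on 343: each ℓ→(−1)^(ℓ−1), product (−1)^339 = -1.

-1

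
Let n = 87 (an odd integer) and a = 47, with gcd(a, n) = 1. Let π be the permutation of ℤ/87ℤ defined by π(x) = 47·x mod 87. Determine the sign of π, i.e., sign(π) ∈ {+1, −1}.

Start at x=17: 17 → 16 → 56 → 22 → 77 → 52 → 8 → … (one orbit).
π_47 has 5 disjoint cycles with lengths [28, 28, 28, 2, 1] on {0,…,86}.
n − c = 87 − 5 = 82; sign = (−1)^82 = +1.
The Jacobi symbol (47|87) = +1 (Zolotarev) agrees.

+1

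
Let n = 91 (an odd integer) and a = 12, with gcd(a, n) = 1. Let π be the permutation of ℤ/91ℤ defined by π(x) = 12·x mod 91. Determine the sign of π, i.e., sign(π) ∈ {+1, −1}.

Orbit of 79 under x↦12x: [79, 38, 1, 12, 53, 90]… (length divides ord_91(12)).
The orbit structure of x ↦ 12x mod 91: 20 orbits of sizes [6, 6, 6, 6, 6, 6, 6, 6, 6, 6, 6, 6, 6, 2, 2, 2, 2, 2, 2, 1].
sign(π) = (−1)^{n − #cycles} = (−1)^{91−20} = (−1)^71 = -1.

-1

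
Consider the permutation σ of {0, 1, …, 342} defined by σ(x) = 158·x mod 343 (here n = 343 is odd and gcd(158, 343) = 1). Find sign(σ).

+1

Start at x=106: 106 → 284 → 282 → 309 → 116 → 149 → 218 → … (one orbit).
Cycle type of π: 147×2 + 21×2 + 3×2 + 1; total 7 cycles.
With 7 cycles on 343 points, sign = (−1)^{343−7} = +1.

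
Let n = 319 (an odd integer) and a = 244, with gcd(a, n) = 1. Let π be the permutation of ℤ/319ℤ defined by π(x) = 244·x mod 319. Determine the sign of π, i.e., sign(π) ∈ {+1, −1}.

+1

Start at x=289: 289 → 17 → 1 → 244 → 202 → 162 → 291 → … (one orbit).
Decompose π into cycles: lengths [20, 20, 20, 20, 20, 20, 20, 20, 20, 20, 20, 20, 20, 20, 10, 4, 4, 4, 4, 4, 4, 4, 1] (23 cycles, including the fixed point 0).
23 cycles on 319: each ℓ→(−1)^(ℓ−1), product (−1)^296 = +1.
(244|319)_J = +1 (Zolotarev's lemma cross-check).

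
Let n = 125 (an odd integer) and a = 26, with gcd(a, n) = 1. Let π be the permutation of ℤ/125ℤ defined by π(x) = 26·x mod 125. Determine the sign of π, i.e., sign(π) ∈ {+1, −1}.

Orbit of 1 under x↦26x: [1, 26, 51, 76, 101]… (length divides ord_125(26)).
The orbit structure of x ↦ 26x mod 125: 45 orbits of sizes [5, 5, 5, 5, 5, 5, 5, 5, 5, 5, 5, 5, 5, 5, 5, 5, 5, 5, 5, 5, 1, 1, 1, 1, 1, 1, 1, 1, 1, 1, 1, 1, 1, 1, 1, 1, 1, 1, 1, 1, 1, 1, 1, 1, 1].
125 − 45 = 80 transpositions; sign(π) = (−1)^80 = +1.
Via Zolotarev, sign(π_{26}) = (26|125) = +1.

+1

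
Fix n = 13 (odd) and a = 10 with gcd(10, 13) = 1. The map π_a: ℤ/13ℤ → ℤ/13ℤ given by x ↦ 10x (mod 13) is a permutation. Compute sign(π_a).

Trace 12: π^k(12) = [12, 3, 4, 1, 10, 9] for k=0..5.
Decompose π into cycles: lengths [6, 6, 1] (3 cycles, including the fixed point 0).
n − c = 13 − 3 = 10; sign = (−1)^10 = +1.

+1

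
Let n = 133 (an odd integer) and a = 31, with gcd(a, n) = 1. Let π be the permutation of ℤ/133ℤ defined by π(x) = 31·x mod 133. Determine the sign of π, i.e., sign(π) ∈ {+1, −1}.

+1

Orbit of 132 under x↦31x: [132, 102, 103, 1, 31, 30]… (length divides ord_133(31)).
Cycle type of π: 6×22 + 1; total 23 cycles.
133 − 23 = 110 transpositions; sign(π) = (−1)^110 = +1.
Check: (31/133) = +1 by Zolotarev.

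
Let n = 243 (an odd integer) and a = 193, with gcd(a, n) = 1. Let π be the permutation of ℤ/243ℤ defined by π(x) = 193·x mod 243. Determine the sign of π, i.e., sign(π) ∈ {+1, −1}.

Trace 49: π^k(49) = [49, 223, 28, 58, 16, 172, 148] for k=0..6.
11 cycles of lengths [81, 81, 27, 27, 9, 9, 3, 3, 1, 1, 1].
With 11 cycles on 243 points, sign = (−1)^{243−11} = +1.
The Jacobi symbol (193|243) = +1 (Zolotarev) agrees.

+1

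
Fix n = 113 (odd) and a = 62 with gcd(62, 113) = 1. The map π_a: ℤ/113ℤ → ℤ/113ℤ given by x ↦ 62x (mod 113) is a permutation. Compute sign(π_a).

+1

Trace 112: π^k(112) = [112, 51, 111, 102, 109, 91, 105] for k=0..6.
3 cycles of lengths [56, 56, 1].
With 3 cycles on 113 points, sign = (−1)^{113−3} = +1.
(62|113)_J = +1 (Zolotarev's lemma cross-check).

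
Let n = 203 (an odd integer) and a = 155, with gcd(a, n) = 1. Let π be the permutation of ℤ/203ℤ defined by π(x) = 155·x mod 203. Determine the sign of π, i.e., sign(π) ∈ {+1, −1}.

Trace 15: π^k(15) = [15, 92, 50, 36, 99, 120, 127] for k=0..6.
Decompose π into cycles: lengths [28, 28, 28, 28, 28, 28, 28, 1, 1, 1, 1, 1, 1, 1] (14 cycles, including the fixed point 0).
sign(π) = (−1)^{n − #cycles} = (−1)^{203−14} = (−1)^189 = -1.
The Jacobi symbol (155|203) = -1 (Zolotarev) agrees.

-1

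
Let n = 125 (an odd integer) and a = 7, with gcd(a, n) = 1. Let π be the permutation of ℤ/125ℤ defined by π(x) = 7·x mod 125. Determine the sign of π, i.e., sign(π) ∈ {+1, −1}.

-1

Orbit of 24 under x↦7x: [24, 43, 51, 107, 124, 118, 76]… (length divides ord_125(7)).
Cycle lengths of π_7 on ℤ/125ℤ: [20, 20, 20, 20, 20, 4, 4, 4, 4, 4, 4, 1]; 12 cycles in total.
sign(π) = (−1)^{n − #cycles} = (−1)^{125−12} = (−1)^113 = -1.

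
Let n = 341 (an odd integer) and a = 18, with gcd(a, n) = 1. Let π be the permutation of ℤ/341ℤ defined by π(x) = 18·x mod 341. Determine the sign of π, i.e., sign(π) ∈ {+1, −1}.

-1

Start at x=56: 56 → 326 → 71 → 255 → 157 → 98 → 59 → … (one orbit).
The orbit structure of x ↦ 18x mod 341: 14 orbits of sizes [30, 30, 30, 30, 30, 30, 30, 30, 30, 30, 15, 15, 10, 1].
sign(π) = (−1)^{n − #cycles} = (−1)^{341−14} = (−1)^327 = -1.
Via Zolotarev, sign(π_{18}) = (18|341) = -1.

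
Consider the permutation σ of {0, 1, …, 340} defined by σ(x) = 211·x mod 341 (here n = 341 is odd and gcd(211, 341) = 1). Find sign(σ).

-1

Orbit of 67 under x↦211x: [67, 156, 180, 129, 280, 87, 284]… (length divides ord_341(211)).
The orbit structure of x ↦ 211x mod 341: 22 orbits of sizes [30, 30, 30, 30, 30, 30, 30, 30, 30, 30, 10, 3, 3, 3, 3, 3, 3, 3, 3, 3, 3, 1].
With 22 cycles on 341 points, sign = (−1)^{341−22} = -1.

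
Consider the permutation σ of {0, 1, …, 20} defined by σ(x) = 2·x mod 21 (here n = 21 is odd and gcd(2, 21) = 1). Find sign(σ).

-1

Trace 8: π^k(8) = [8, 16, 11, 1, 2, 4] for k=0..5.
Decompose π into cycles: lengths [6, 6, 3, 3, 2, 1] (6 cycles, including the fixed point 0).
21 − 6 = 15 transpositions; sign(π) = (−1)^15 = -1.
Zolotarev: (2|21) = -1, matching the cycle-count sign.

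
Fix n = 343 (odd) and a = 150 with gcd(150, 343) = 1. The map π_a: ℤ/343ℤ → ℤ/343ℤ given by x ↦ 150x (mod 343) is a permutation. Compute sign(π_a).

Orbit of 163 under x↦150x: [163, 97, 144, 334, 22, 213, 51]… (length divides ord_343(150)).
Decompose π into cycles: lengths [294, 42, 6, 1] (4 cycles, including the fixed point 0).
With 4 cycles on 343 points, sign = (−1)^{343−4} = -1.
(150|343)_J = -1 (Zolotarev's lemma cross-check).

-1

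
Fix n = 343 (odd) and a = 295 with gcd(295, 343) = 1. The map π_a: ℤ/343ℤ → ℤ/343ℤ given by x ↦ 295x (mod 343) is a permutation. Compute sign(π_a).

Start at x=1: 1 → 295 → 246 → 197 → 148 → 99 → 50 → 1 (one orbit).
Decompose π into cycles: lengths [7, 7, 7, 7, 7, 7, 7, 7, 7, 7, 7, 7, 7, 7, 7, 7, 7, 7, 7, 7, 7, 7, 7, 7, 7, 7, 7, 7, 7, 7, 7, 7, 7, 7, 7, 7, 7, 7, 7, 7, 7, 7, 1, 1, 1, 1, 1, 1, 1, 1, 1, 1, 1, 1, 1, 1, 1, 1, 1, 1, 1, 1, 1, 1, 1, 1, 1, 1, 1, 1, 1, 1, 1, 1, 1, 1, 1, 1, 1, 1, 1, 1, 1, 1, 1, 1, 1, 1, 1, 1, 1] (91 cycles, including the fixed point 0).
n − c = 343 − 91 = 252; sign = (−1)^252 = +1.
The Jacobi symbol (295|343) = +1 (Zolotarev) agrees.

+1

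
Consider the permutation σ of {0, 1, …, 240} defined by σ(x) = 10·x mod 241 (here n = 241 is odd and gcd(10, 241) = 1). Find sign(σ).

+1

Start at x=58: 58 → 98 → 16 → 160 → 154 → 94 → 217 → … (one orbit).
The orbit structure of x ↦ 10x mod 241: 9 orbits of sizes [30, 30, 30, 30, 30, 30, 30, 30, 1].
n − c = 241 − 9 = 232; sign = (−1)^232 = +1.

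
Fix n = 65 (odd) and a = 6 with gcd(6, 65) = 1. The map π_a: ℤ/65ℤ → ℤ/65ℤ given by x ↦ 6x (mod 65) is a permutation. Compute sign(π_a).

Start at x=31: 31 → 56 → 11 → 1 → 6 → 36 → 21 → … (one orbit).
π_6 has 10 disjoint cycles with lengths [12, 12, 12, 12, 12, 1, 1, 1, 1, 1] on {0,…,64}.
With 10 cycles on 65 points, sign = (−1)^{65−10} = -1.
The Jacobi symbol (6|65) = -1 (Zolotarev) agrees.

-1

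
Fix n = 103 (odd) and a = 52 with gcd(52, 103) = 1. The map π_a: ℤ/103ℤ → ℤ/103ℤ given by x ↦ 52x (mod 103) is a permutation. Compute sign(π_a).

Start at x=63: 63 → 83 → 93 → 98 → 49 → 76 → 38 → … (one orbit).
Decompose π into cycles: lengths [51, 51, 1] (3 cycles, including the fixed point 0).
Σ(ℓ_i−1) = 103−3 = 100; sign = (−1)^100 = +1.

+1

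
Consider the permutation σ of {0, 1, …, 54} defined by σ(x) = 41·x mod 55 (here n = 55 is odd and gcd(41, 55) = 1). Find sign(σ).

Trace 1: π^k(1) = [1, 41, 31, 6, 26, 21, 36] for k=0..6.
Cycle type of π: 10×5 + 1×5; total 10 cycles.
Σ(ℓ_i−1) = 55−10 = 45; sign = (−1)^45 = -1.

-1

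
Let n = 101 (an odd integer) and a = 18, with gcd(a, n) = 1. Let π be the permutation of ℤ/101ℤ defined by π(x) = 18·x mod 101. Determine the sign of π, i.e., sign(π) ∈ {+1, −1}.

Orbit of 8 under x↦18x: [8, 43, 67, 95, 94, 76, 55]… (length divides ord_101(18)).
2 cycles of lengths [100, 1].
2 cycles on 101: each ℓ→(−1)^(ℓ−1), product (−1)^99 = -1.
The Jacobi symbol (18|101) = -1 (Zolotarev) agrees.

-1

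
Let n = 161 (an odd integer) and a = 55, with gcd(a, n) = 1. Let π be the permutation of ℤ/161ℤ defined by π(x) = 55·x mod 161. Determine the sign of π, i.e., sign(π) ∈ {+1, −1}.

-1

Start at x=36: 36 → 48 → 64 → 139 → 78 → 104 → 85 → … (one orbit).
π_55 has 12 disjoint cycles with lengths [22, 22, 22, 22, 22, 22, 11, 11, 2, 2, 2, 1] on {0,…,160}.
With 12 cycles on 161 points, sign = (−1)^{161−12} = -1.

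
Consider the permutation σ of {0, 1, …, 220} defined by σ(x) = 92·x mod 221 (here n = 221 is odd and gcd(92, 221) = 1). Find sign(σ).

Trace 157: π^k(157) = [157, 79, 196, 131, 118, 27, 53] for k=0..6.
π_92 has 26 disjoint cycles with lengths [16, 16, 16, 16, 16, 16, 16, 16, 16, 16, 16, 16, 16, 1, 1, 1, 1, 1, 1, 1, 1, 1, 1, 1, 1, 1] on {0,…,220}.
With 26 cycles on 221 points, sign = (−1)^{221−26} = -1.
The Jacobi symbol (92|221) = -1 (Zolotarev) agrees.

-1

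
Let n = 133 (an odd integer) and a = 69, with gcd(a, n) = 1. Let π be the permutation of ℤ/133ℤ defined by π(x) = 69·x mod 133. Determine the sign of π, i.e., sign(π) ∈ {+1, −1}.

+1

Orbit of 27 under x↦69x: [27, 1, 69, 106, 132, 64]… (length divides ord_133(69)).
π_69 has 25 disjoint cycles with lengths [6, 6, 6, 6, 6, 6, 6, 6, 6, 6, 6, 6, 6, 6, 6, 6, 6, 6, 6, 6, 6, 2, 2, 2, 1] on {0,…,132}.
25 cycles on 133: each ℓ→(−1)^(ℓ−1), product (−1)^108 = +1.
Via Zolotarev, sign(π_{69}) = (69|133) = +1.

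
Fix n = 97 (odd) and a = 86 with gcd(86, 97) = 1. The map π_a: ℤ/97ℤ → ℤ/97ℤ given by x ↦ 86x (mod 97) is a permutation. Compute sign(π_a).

Trace 93: π^k(93) = [93, 44, 1, 86, 24, 27, 91] for k=0..6.
Cycle type of π: 48×2 + 1; total 3 cycles.
With 3 cycles on 97 points, sign = (−1)^{97−3} = +1.
(86|97)_J = +1 (Zolotarev's lemma cross-check).

+1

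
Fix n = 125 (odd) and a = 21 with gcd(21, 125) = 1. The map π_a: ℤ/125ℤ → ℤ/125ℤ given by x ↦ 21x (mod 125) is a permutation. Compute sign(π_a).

+1

Start at x=1: 1 → 21 → 66 → 11 → 106 → 101 → 121 → … (one orbit).
Decompose π into cycles: lengths [25, 25, 25, 25, 5, 5, 5, 5, 1, 1, 1, 1, 1] (13 cycles, including the fixed point 0).
125 − 13 = 112 transpositions; sign(π) = (−1)^112 = +1.
(21|125)_J = +1 (Zolotarev's lemma cross-check).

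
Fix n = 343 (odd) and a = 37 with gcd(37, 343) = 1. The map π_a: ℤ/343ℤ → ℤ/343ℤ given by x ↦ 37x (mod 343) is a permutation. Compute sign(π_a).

+1

Trace 240: π^k(240) = [240, 305, 309, 114, 102, 1, 37] for k=0..6.
Decompose π into cycles: lengths [147, 147, 21, 21, 3, 3, 1] (7 cycles, including the fixed point 0).
n − c = 343 − 7 = 336; sign = (−1)^336 = +1.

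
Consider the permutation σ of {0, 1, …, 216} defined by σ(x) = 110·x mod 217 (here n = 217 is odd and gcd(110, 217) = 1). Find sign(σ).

Trace 199: π^k(199) = [199, 190, 68, 102, 153, 121, 73] for k=0..6.
The orbit structure of x ↦ 110x mod 217: 9 orbits of sizes [30, 30, 30, 30, 30, 30, 30, 6, 1].
n − c = 217 − 9 = 208; sign = (−1)^208 = +1.

+1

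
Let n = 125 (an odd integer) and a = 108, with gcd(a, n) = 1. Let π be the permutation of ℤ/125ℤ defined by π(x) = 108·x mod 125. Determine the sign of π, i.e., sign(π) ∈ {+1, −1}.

Orbit of 9 under x↦108x: [9, 97, 101, 33, 64, 37, 121]… (length divides ord_125(108)).
4 cycles of lengths [100, 20, 4, 1].
With 4 cycles on 125 points, sign = (−1)^{125−4} = -1.

-1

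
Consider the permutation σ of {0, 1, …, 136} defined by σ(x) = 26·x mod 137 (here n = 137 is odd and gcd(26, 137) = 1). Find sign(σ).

Start at x=37: 37 → 3 → 78 → 110 → 120 → 106 → 16 → … (one orbit).
2 cycles of lengths [136, 1].
Σ(ℓ_i−1) = 137−2 = 135; sign = (−1)^135 = -1.

-1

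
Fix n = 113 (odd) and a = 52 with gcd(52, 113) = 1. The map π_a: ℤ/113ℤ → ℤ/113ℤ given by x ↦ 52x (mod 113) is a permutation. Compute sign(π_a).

Trace 49: π^k(49) = [49, 62, 60, 69, 85, 13, 111] for k=0..6.
Decompose π into cycles: lengths [56, 56, 1] (3 cycles, including the fixed point 0).
113 − 3 = 110 transpositions; sign(π) = (−1)^110 = +1.
(52|113)_J = +1 (Zolotarev's lemma cross-check).

+1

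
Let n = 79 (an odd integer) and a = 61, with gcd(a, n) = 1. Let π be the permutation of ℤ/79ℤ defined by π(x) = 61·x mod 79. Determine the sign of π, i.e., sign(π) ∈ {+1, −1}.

-1

Start at x=46: 46 → 41 → 52 → 12 → 21 → 17 → 10 → … (one orbit).
Cycle lengths of π_61 on ℤ/79ℤ: [26, 26, 26, 1]; 4 cycles in total.
Σ(ℓ_i−1) = 79−4 = 75; sign = (−1)^75 = -1.
Check: (61/79) = -1 by Zolotarev.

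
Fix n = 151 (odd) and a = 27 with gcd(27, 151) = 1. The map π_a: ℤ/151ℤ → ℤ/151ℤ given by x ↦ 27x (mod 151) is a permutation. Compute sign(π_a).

-1

Trace 64: π^k(64) = [64, 67, 148, 70, 78, 143, 86] for k=0..6.
Decompose π into cycles: lengths [50, 50, 50, 1] (4 cycles, including the fixed point 0).
With 4 cycles on 151 points, sign = (−1)^{151−4} = -1.
Via Zolotarev, sign(π_{27}) = (27|151) = -1.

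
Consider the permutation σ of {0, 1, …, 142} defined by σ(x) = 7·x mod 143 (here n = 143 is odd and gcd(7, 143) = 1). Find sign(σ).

+1

Orbit of 3 under x↦7x: [3, 21, 4, 28, 53, 85, 23]… (length divides ord_143(7)).
5 cycles of lengths [60, 60, 12, 10, 1].
n − c = 143 − 5 = 138; sign = (−1)^138 = +1.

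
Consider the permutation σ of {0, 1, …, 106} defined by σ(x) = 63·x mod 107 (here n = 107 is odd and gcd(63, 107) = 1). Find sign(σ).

Trace 86: π^k(86) = [86, 68, 4, 38, 40, 59, 79] for k=0..6.
π_63 has 2 disjoint cycles with lengths [106, 1] on {0,…,106}.
107 − 2 = 105 transpositions; sign(π) = (−1)^105 = -1.

-1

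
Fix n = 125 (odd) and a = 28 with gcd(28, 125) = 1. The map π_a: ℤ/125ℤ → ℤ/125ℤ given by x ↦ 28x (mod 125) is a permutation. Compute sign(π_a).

Start at x=57: 57 → 96 → 63 → 14 → 17 → 101 → 78 → … (one orbit).
4 cycles of lengths [100, 20, 4, 1].
sign(π) = (−1)^{n − #cycles} = (−1)^{125−4} = (−1)^121 = -1.
Zolotarev: (28|125) = -1, matching the cycle-count sign.

-1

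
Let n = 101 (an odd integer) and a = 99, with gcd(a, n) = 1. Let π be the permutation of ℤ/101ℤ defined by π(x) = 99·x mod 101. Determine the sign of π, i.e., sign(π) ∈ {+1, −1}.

Trace 94: π^k(94) = [94, 14, 73, 56, 90, 22, 57] for k=0..6.
2 cycles of lengths [100, 1].
n − c = 101 − 2 = 99; sign = (−1)^99 = -1.
Zolotarev: (99|101) = -1, matching the cycle-count sign.

-1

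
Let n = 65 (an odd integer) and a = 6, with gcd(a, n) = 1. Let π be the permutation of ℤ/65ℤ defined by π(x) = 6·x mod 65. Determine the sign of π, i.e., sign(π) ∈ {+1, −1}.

-1

Start at x=61: 61 → 41 → 51 → 46 → 16 → 31 → 56 → … (one orbit).
The orbit structure of x ↦ 6x mod 65: 10 orbits of sizes [12, 12, 12, 12, 12, 1, 1, 1, 1, 1].
10 cycles on 65: each ℓ→(−1)^(ℓ−1), product (−1)^55 = -1.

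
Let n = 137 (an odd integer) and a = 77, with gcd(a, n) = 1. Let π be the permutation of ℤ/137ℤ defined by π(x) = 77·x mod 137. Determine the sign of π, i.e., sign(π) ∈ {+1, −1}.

Orbit of 50 under x↦77x: [50, 14, 119, 121, 1, 77, 38]… (length divides ord_137(77)).
The orbit structure of x ↦ 77x mod 137: 5 orbits of sizes [34, 34, 34, 34, 1].
Σ(ℓ_i−1) = 137−5 = 132; sign = (−1)^132 = +1.
The Jacobi symbol (77|137) = +1 (Zolotarev) agrees.

+1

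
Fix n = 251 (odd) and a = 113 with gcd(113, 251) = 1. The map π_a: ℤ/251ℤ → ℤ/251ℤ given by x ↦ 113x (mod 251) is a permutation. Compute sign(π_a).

Start at x=149: 149 → 20 → 1 → 113 → 219 → 149 (one orbit).
π_113 has 51 disjoint cycles with lengths [5, 5, 5, 5, 5, 5, 5, 5, 5, 5, 5, 5, 5, 5, 5, 5, 5, 5, 5, 5, 5, 5, 5, 5, 5, 5, 5, 5, 5, 5, 5, 5, 5, 5, 5, 5, 5, 5, 5, 5, 5, 5, 5, 5, 5, 5, 5, 5, 5, 5, 1] on {0,…,250}.
sign(π) = (−1)^{n − #cycles} = (−1)^{251−51} = (−1)^200 = +1.

+1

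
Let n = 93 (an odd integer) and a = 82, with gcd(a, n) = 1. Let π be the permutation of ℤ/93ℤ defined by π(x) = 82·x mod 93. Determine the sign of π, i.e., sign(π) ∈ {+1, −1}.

+1

Start at x=70: 70 → 67 → 7 → 16 → 10 → 76 → 1 → … (one orbit).
The orbit structure of x ↦ 82x mod 93: 9 orbits of sizes [15, 15, 15, 15, 15, 15, 1, 1, 1].
n − c = 93 − 9 = 84; sign = (−1)^84 = +1.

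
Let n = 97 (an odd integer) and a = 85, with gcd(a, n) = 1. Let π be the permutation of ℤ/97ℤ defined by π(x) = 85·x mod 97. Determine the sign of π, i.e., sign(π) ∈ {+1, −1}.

+1

Trace 85: π^k(85) = [85, 47, 18, 75, 70, 33, 89] for k=0..6.
7 cycles of lengths [16, 16, 16, 16, 16, 16, 1].
97 − 7 = 90 transpositions; sign(π) = (−1)^90 = +1.
(85|97)_J = +1 (Zolotarev's lemma cross-check).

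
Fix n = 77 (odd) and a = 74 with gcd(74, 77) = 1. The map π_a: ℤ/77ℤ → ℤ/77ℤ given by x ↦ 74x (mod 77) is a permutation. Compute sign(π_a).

-1

Start at x=8: 8 → 53 → 72 → 15 → 32 → 58 → 57 → … (one orbit).
π_74 has 6 disjoint cycles with lengths [30, 30, 10, 3, 3, 1] on {0,…,76}.
Σ(ℓ_i−1) = 77−6 = 71; sign = (−1)^71 = -1.
Zolotarev: (74|77) = -1, matching the cycle-count sign.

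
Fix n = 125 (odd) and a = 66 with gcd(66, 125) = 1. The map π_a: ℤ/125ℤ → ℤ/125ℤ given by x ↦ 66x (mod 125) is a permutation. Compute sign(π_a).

+1

Start at x=31: 31 → 46 → 36 → 1 → 66 → 106 → 121 → … (one orbit).
Cycle type of π: 25×4 + 5×4 + 1×5; total 13 cycles.
With 13 cycles on 125 points, sign = (−1)^{125−13} = +1.
The Jacobi symbol (66|125) = +1 (Zolotarev) agrees.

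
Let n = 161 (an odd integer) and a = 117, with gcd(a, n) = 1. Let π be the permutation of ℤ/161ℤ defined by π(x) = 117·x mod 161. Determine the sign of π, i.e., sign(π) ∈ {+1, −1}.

-1

Start at x=78: 78 → 110 → 151 → 118 → 121 → 150 → 1 → … (one orbit).
6 cycles of lengths [66, 66, 11, 11, 6, 1].
With 6 cycles on 161 points, sign = (−1)^{161−6} = -1.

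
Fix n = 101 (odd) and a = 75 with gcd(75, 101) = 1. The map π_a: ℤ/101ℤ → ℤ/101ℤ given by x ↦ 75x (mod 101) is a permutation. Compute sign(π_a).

Trace 22: π^k(22) = [22, 34, 25, 57, 33, 51, 88] for k=0..6.
The orbit structure of x ↦ 75x mod 101: 2 orbits of sizes [100, 1].
Σ(ℓ_i−1) = 101−2 = 99; sign = (−1)^99 = -1.

-1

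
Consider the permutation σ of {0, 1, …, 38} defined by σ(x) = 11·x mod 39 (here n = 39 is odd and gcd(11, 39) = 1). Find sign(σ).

Start at x=20: 20 → 25 → 2 → 22 → 8 → 10 → 32 → … (one orbit).
Cycle type of π: 12×3 + 2 + 1; total 5 cycles.
Σ(ℓ_i−1) = 39−5 = 34; sign = (−1)^34 = +1.

+1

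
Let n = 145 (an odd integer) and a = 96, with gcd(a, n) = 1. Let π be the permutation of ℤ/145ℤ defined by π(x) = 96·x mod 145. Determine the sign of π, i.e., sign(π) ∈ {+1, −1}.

+1

Trace 141: π^k(141) = [141, 51, 111, 71, 1, 96, 81] for k=0..6.
π_96 has 15 disjoint cycles with lengths [14, 14, 14, 14, 14, 14, 14, 14, 14, 14, 1, 1, 1, 1, 1] on {0,…,144}.
With 15 cycles on 145 points, sign = (−1)^{145−15} = +1.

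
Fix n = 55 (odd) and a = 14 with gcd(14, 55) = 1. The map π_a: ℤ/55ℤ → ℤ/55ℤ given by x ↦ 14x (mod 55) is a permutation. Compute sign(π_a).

Trace 1: π^k(1) = [1, 14, 31, 49, 26, 34, 36] for k=0..6.
9 cycles of lengths [10, 10, 10, 10, 5, 5, 2, 2, 1].
sign(π) = (−1)^{n − #cycles} = (−1)^{55−9} = (−1)^46 = +1.
(14|55)_J = +1 (Zolotarev's lemma cross-check).

+1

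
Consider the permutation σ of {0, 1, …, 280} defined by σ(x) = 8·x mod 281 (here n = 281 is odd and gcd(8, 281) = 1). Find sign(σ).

+1

Trace 86: π^k(86) = [86, 126, 165, 196, 163, 180, 35] for k=0..6.
5 cycles of lengths [70, 70, 70, 70, 1].
281 − 5 = 276 transpositions; sign(π) = (−1)^276 = +1.
Check: (8/281) = +1 by Zolotarev.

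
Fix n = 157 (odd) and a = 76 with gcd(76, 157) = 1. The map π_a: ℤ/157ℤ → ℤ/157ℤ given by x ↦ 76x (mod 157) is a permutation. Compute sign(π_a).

+1

Orbit of 90 under x↦76x: [90, 89, 13, 46, 42, 52, 27]… (length divides ord_157(76)).
3 cycles of lengths [78, 78, 1].
3 cycles on 157: each ℓ→(−1)^(ℓ−1), product (−1)^154 = +1.
Check: (76/157) = +1 by Zolotarev.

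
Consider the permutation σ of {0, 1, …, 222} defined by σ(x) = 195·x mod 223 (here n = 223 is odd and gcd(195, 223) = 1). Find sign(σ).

Orbit of 193 under x↦195x: [193, 171, 118, 41, 190, 32, 219]… (length divides ord_223(195)).
Cycle type of π: 74×3 + 1; total 4 cycles.
223 − 4 = 219 transpositions; sign(π) = (−1)^219 = -1.
Zolotarev: (195|223) = -1, matching the cycle-count sign.

-1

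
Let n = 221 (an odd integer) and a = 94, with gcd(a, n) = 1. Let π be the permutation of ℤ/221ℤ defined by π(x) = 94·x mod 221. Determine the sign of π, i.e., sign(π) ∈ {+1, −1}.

Start at x=53: 53 → 120 → 9 → 183 → 185 → 152 → 144 → … (one orbit).
π_94 has 15 disjoint cycles with lengths [24, 24, 24, 24, 24, 24, 24, 24, 8, 8, 3, 3, 3, 3, 1] on {0,…,220}.
221 − 15 = 206 transpositions; sign(π) = (−1)^206 = +1.
(94|221)_J = +1 (Zolotarev's lemma cross-check).

+1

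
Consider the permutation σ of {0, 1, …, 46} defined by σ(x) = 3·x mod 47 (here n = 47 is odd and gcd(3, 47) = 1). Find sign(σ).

Start at x=16: 16 → 1 → 3 → 9 → 27 → 34 → 8 → … (one orbit).
Cycle type of π: 23×2 + 1; total 3 cycles.
sign(π) = (−1)^{n − #cycles} = (−1)^{47−3} = (−1)^44 = +1.
Check: (3/47) = +1 by Zolotarev.

+1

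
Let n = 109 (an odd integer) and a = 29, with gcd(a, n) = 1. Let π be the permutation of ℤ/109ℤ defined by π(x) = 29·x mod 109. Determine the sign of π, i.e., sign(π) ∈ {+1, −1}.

+1

Orbit of 22 under x↦29x: [22, 93, 81, 60, 105, 102, 15]… (length divides ord_109(29)).
Decompose π into cycles: lengths [54, 54, 1] (3 cycles, including the fixed point 0).
109 − 3 = 106 transpositions; sign(π) = (−1)^106 = +1.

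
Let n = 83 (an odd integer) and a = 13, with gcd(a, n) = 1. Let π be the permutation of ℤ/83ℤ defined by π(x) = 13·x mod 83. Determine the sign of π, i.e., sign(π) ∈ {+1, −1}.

Orbit of 61 under x↦13x: [61, 46, 17, 55, 51, 82, 70]… (length divides ord_83(13)).
The orbit structure of x ↦ 13x mod 83: 2 orbits of sizes [82, 1].
2 cycles on 83: each ℓ→(−1)^(ℓ−1), product (−1)^81 = -1.

-1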